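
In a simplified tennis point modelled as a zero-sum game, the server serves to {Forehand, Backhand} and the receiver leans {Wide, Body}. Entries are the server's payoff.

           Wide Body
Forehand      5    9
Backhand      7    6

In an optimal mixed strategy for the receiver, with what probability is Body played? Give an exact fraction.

2/5

Row minima: Forehand → 5, Backhand → 6; maximin = 6.
Column maxima: Wide → 7, Body → 9; minimax = 7.
6 ≠ 7, so there is no saddle point; optimal play is mixed.
Let the server play Forehand with probability p. Expected payoff against Wide: 5p + 7(1−p) = −2p + 7; against Body: 9p + 6(1−p) = 3p + 6.
Setting these equal: −2p + 7 = 3p + 6 ⇒ −5p = -1 ⇒ p = 1/5, and the value is (-2)·(1/5) + 7 = 33/5.
For the receiver: with q = P(Wide), equating Forehand's and Backhand's payoffs gives −4q + 9 = q + 6 ⇒ q = 3/5.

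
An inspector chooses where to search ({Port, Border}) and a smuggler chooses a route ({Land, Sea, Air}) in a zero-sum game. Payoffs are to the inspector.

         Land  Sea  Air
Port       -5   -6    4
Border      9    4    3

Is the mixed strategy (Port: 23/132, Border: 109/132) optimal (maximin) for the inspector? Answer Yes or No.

Against Land this mix gives (23/132)·(-5) + (109/132)·9 = 433/66.
Against Sea this mix gives (23/132)·(-6) + (109/132)·4 = 149/66.
Against Air this mix gives (23/132)·4 + (109/132)·3 = 419/132.
The smuggler will play Sea, holding the inspector to 149/66. Shifting weight toward the row that does better against Sea would raise this floor (the equalizing mix achieves 34/11 against both Sea and Air), so the proposed strategy is not optimal.

No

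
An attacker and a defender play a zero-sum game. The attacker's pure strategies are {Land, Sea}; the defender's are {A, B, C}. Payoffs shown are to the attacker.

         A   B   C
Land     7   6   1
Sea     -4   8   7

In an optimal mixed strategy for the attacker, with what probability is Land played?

Row minima: Land → 1, Sea → -4; maximin = 1.
Column maxima: A → 7, B → 8, C → 7; minimax = 7.
1 ≠ 7, so there is no saddle point; optimal play is mixed.
B is strictly dominated by C (it gives the attacker strictly more in every row), so the defender never plays it.
On the remaining 2×2 (Land, Sea vs A, C):
Let the attacker play Land with probability p. Expected payoff against A: 7p + (-4)(1−p) = 11p − 4; against C: 1p + 7(1−p) = −6p + 7.
Setting these equal: 11p − 4 = −6p + 7 ⇒ 17p = 11 ⇒ p = 11/17, and the value is (11)·(11/17) − 4 = 53/17.
For the defender: with q = P(A), equating Land's and Sea's payoffs gives 6q + 1 = −11q + 7 ⇒ q = 6/17.

11/17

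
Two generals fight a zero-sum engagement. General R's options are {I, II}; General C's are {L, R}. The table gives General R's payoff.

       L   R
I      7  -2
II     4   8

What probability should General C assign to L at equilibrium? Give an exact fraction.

Row minima: I → -2, II → 4; maximin = 4.
Column maxima: L → 7, R → 8; minimax = 7.
4 ≠ 7, so there is no saddle point; optimal play is mixed.
Let General R play I with probability p. Expected payoff against L: 7p + 4(1−p) = 3p + 4; against R: (-2)p + 8(1−p) = −10p + 8.
Setting these equal: 3p + 4 = −10p + 8 ⇒ 13p = 4 ⇒ p = 4/13, and the value is (3)·(4/13) + 4 = 64/13.
For General C: with q = P(L), equating I's and II's payoffs gives 9q − 2 = −4q + 8 ⇒ q = 10/13.

10/13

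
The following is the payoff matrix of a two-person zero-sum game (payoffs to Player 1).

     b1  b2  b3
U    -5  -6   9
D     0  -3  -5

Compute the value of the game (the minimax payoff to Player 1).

Row minima: U → -6, D → -5; maximin = -5.
Column maxima: b1 → 0, b2 → -3, b3 → 9; minimax = -3.
-5 ≠ -3, so there is no saddle point; optimal play is mixed.
b1 is strictly dominated by b2 (it gives Player 1 strictly more in every row), so Player 2 never plays it.
On the remaining 2×2 (U, D vs b2, b3):
Let Player 1 play U with probability p. Expected payoff against b2: (-6)p + (-3)(1−p) = −3p − 3; against b3: 9p + (-5)(1−p) = 14p − 5.
Setting these equal: −3p − 3 = 14p − 5 ⇒ −17p = -2 ⇒ p = 2/17, and the value is (-3)·(2/17) − 3 = -57/17.
For Player 2: with q = P(b2), equating U's and D's payoffs gives −15q + 9 = 2q − 5 ⇒ q = 14/17.

-57/17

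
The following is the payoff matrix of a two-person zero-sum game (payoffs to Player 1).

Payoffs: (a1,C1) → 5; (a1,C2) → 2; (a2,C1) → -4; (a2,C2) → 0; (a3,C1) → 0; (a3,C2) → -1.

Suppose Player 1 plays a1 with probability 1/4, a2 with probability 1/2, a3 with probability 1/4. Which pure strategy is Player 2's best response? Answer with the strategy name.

If Player 2 plays C1, Player 1's expected payoff is (1/4)·5 + (1/2)·(-4) + (1/4)·0 = -3/4.
If Player 2 plays C2, Player 1's expected payoff is (1/4)·2 + (1/2)·0 + (1/4)·(-1) = 1/4.
Player 2 minimizes Player 1's payoff; the smallest is -3/4, so the best response is C1.

C1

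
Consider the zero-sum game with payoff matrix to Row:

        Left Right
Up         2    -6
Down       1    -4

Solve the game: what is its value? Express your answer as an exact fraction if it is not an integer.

-4

Row minima: Up → -6, Down → -4; maximin = -4.
Column maxima: Left → 2, Right → -4; minimax = -4.
Since maximin = minimax = -4, there is a saddle point and the value is -4.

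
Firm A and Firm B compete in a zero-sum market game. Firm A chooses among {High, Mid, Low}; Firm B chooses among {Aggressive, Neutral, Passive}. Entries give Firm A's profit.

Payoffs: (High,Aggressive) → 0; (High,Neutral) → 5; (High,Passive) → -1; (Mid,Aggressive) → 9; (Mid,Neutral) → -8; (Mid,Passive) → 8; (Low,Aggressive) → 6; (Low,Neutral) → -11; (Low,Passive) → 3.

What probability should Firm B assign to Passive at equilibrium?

13/22

Row minima: High → -1, Mid → -8, Low → -11; maximin = -1.
Column maxima: Aggressive → 9, Neutral → 5, Passive → 8; minimax = 5.
-1 ≠ 5, so there is no saddle point; optimal play is mixed.
Low is strictly dominated by Mid, so Firm A never plays it.
Aggressive is strictly dominated by Passive (it gives Firm A strictly more in every row), so Firm B never plays it.
On the remaining 2×2 (High, Mid vs Neutral, Passive):
Let Firm A play High with probability p. Expected payoff against Neutral: 5p + (-8)(1−p) = 13p − 8; against Passive: (-1)p + 8(1−p) = −9p + 8.
Setting these equal: 13p − 8 = −9p + 8 ⇒ 22p = 16 ⇒ p = 8/11, and the value is (13)·(8/11) − 8 = 16/11.
For Firm B: with q = P(Neutral), equating High's and Mid's payoffs gives 6q − 1 = −16q + 8 ⇒ q = 9/22.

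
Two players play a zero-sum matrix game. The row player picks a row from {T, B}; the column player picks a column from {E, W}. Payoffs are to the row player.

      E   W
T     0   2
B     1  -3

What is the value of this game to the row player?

1/3

Row minima: T → 0, B → -3; maximin = 0.
Column maxima: E → 1, W → 2; minimax = 1.
0 ≠ 1, so there is no saddle point; optimal play is mixed.
Let the row player play T with probability p. Expected payoff against E: 0p + 1(1−p) = −p + 1; against W: 2p + (-3)(1−p) = 5p − 3.
Setting these equal: −p + 1 = 5p − 3 ⇒ −6p = -4 ⇒ p = 2/3, and the value is (-1)·(2/3) + 1 = 1/3.
For the column player: with q = P(E), equating T's and B's payoffs gives −2q + 2 = 4q − 3 ⇒ q = 5/6.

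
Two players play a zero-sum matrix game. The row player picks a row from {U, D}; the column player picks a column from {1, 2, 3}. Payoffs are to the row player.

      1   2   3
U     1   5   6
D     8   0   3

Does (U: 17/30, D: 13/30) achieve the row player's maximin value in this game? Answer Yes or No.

No

Against 1 this mix gives (17/30)·1 + (13/30)·8 = 121/30.
Against 2 this mix gives (17/30)·5 + (13/30)·0 = 17/6.
Against 3 this mix gives (17/30)·6 + (13/30)·3 = 47/10.
The column player will play 2, holding the row player to 17/6. Shifting weight toward the row that does better against 2 would raise this floor (the equalizing mix achieves 10/3 against both 2 and 1), so the proposed strategy is not optimal.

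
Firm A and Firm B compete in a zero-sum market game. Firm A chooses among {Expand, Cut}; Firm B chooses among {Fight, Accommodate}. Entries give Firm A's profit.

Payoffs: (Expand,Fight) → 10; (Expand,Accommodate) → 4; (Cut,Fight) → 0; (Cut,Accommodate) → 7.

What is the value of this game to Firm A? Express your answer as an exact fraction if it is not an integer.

70/13

Row minima: Expand → 4, Cut → 0; maximin = 4.
Column maxima: Fight → 10, Accommodate → 7; minimax = 7.
4 ≠ 7, so there is no saddle point; optimal play is mixed.
Let Firm A play Expand with probability p. Expected payoff against Fight: 10p + 0(1−p) = 10p; against Accommodate: 4p + 7(1−p) = −3p + 7.
Setting these equal: 10p = −3p + 7 ⇒ 13p = 7 ⇒ p = 7/13, and the value is (10)·(7/13) = 70/13.
For Firm B: with q = P(Fight), equating Expand's and Cut's payoffs gives 6q + 4 = −7q + 7 ⇒ q = 3/13.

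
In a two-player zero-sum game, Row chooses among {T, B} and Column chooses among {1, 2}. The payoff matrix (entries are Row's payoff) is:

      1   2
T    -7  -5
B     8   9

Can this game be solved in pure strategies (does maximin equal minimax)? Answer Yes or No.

Yes

Row minima: T → -7, B → 8; maximin = 8.
Column maxima: 1 → 8, 2 → 9; minimax = 8.
maximin = minimax = 8, so a saddle point exists.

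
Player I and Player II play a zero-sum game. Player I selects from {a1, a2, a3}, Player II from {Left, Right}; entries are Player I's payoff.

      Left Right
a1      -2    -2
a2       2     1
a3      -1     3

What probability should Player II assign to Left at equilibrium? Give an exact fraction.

Row minima: a1 → -2, a2 → 1, a3 → -1; maximin = 1.
Column maxima: Left → 2, Right → 3; minimax = 2.
1 ≠ 2, so there is no saddle point; optimal play is mixed.
a1 is strictly dominated by a2, so Player I never plays it.
On the remaining 2×2 (a2, a3 vs Left, Right):
Let Player I play a2 with probability p. Expected payoff against Left: 2p + (-1)(1−p) = 3p − 1; against Right: 1p + 3(1−p) = −2p + 3.
Setting these equal: 3p − 1 = −2p + 3 ⇒ 5p = 4 ⇒ p = 4/5, and the value is (3)·(4/5) − 1 = 7/5.
For Player II: with q = P(Left), equating a2's and a3's payoffs gives q + 1 = −4q + 3 ⇒ q = 2/5.

2/5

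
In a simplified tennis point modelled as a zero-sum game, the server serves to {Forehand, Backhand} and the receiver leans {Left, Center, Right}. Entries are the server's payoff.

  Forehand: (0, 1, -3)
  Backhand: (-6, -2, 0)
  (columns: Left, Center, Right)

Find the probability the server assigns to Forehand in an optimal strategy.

2/3

Row minima: Forehand → -3, Backhand → -6; maximin = -3.
Column maxima: Left → 0, Center → 1, Right → 0; minimax = 0.
-3 ≠ 0, so there is no saddle point; optimal play is mixed.
Center is strictly dominated by Left (it gives the server strictly more in every row), so the receiver never plays it.
On the remaining 2×2 (Forehand, Backhand vs Left, Right):
Let the server play Forehand with probability p. Expected payoff against Left: 0p + (-6)(1−p) = 6p − 6; against Right: (-3)p + 0(1−p) = −3p.
Setting these equal: 6p − 6 = −3p ⇒ 9p = 6 ⇒ p = 2/3, and the value is (6)·(2/3) − 6 = -2.
For the receiver: with q = P(Left), equating Forehand's and Backhand's payoffs gives 3q − 3 = −6q ⇒ q = 1/3.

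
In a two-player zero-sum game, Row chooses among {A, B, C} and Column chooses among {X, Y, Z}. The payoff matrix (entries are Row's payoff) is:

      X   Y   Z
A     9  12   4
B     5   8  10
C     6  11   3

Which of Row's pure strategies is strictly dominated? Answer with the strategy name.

C

A gives a strictly higher payoff than C against every column: 9 > 6, 12 > 11, 4 > 3.
So C is strictly dominated and Row never plays it.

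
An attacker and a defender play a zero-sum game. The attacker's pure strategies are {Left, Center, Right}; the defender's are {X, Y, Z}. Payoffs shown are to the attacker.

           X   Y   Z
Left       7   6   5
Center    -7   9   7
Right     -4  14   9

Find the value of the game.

83/15

Row minima: Left → 5, Center → -7, Right → -4; maximin = 5.
Column maxima: X → 7, Y → 14, Z → 9; minimax = 7.
5 ≠ 7, so there is no saddle point; optimal play is mixed.
Center is strictly dominated by Right, so the attacker never plays it.
Y is strictly dominated by Z (it gives the attacker strictly more in every row), so the defender never plays it.
On the remaining 2×2 (Left, Right vs X, Z):
Let the attacker play Left with probability p. Expected payoff against X: 7p + (-4)(1−p) = 11p − 4; against Z: 5p + 9(1−p) = −4p + 9.
Setting these equal: 11p − 4 = −4p + 9 ⇒ 15p = 13 ⇒ p = 13/15, and the value is (11)·(13/15) − 4 = 83/15.
For the defender: with q = P(X), equating Left's and Right's payoffs gives 2q + 5 = −13q + 9 ⇒ q = 4/15.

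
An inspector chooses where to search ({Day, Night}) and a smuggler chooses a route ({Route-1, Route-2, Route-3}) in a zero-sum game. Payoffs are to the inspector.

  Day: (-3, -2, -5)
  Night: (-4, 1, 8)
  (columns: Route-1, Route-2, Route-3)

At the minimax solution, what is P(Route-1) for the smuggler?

13/14

Row minima: Day → -5, Night → -4; maximin = -4.
Column maxima: Route-1 → -3, Route-2 → 1, Route-3 → 8; minimax = -3.
-4 ≠ -3, so there is no saddle point; optimal play is mixed.
Route-2 is strictly dominated by Route-1 (it gives the inspector strictly more in every row), so the smuggler never plays it.
On the remaining 2×2 (Day, Night vs Route-1, Route-3):
Let the inspector play Day with probability p. Expected payoff against Route-1: (-3)p + (-4)(1−p) = p − 4; against Route-3: (-5)p + 8(1−p) = −13p + 8.
Setting these equal: p − 4 = −13p + 8 ⇒ 14p = 12 ⇒ p = 6/7, and the value is (1)·(6/7) − 4 = -22/7.
For the smuggler: with q = P(Route-1), equating Day's and Night's payoffs gives 2q − 5 = −12q + 8 ⇒ q = 13/14.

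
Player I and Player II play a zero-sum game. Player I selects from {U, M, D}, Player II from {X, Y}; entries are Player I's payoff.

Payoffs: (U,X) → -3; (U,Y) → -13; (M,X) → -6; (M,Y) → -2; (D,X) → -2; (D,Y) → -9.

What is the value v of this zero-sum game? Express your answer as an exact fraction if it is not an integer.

-50/11

Row minima: U → -13, M → -6, D → -9; maximin = -6.
Column maxima: X → -2, Y → -2; minimax = -2.
-6 ≠ -2, so there is no saddle point; optimal play is mixed.
U is strictly dominated by D, so Player I never plays it.
On the remaining 2×2 (M, D vs X, Y):
Let Player I play M with probability p. Expected payoff against X: (-6)p + (-2)(1−p) = −4p − 2; against Y: (-2)p + (-9)(1−p) = 7p − 9.
Setting these equal: −4p − 2 = 7p − 9 ⇒ −11p = -7 ⇒ p = 7/11, and the value is (-4)·(7/11) − 2 = -50/11.
For Player II: with q = P(X), equating M's and D's payoffs gives −4q − 2 = 7q − 9 ⇒ q = 7/11.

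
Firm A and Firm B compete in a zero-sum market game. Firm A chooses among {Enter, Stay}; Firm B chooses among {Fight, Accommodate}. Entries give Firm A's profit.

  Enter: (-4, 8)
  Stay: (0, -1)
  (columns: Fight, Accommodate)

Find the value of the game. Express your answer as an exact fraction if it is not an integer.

-4/13

Row minima: Enter → -4, Stay → -1; maximin = -1.
Column maxima: Fight → 0, Accommodate → 8; minimax = 0.
-1 ≠ 0, so there is no saddle point; optimal play is mixed.
Let Firm A play Enter with probability p. Expected payoff against Fight: (-4)p + 0(1−p) = −4p; against Accommodate: 8p + (-1)(1−p) = 9p − 1.
Setting these equal: −4p = 9p − 1 ⇒ −13p = -1 ⇒ p = 1/13, and the value is (-4)·(1/13) = -4/13.
For Firm B: with q = P(Fight), equating Enter's and Stay's payoffs gives −12q + 8 = q − 1 ⇒ q = 9/13.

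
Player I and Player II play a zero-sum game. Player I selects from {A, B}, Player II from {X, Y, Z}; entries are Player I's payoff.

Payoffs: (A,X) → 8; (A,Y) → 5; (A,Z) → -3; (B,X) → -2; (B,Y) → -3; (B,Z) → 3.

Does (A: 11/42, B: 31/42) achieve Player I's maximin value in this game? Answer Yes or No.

Against X this mix gives (11/42)·8 + (31/42)·(-2) = 13/21.
Against Y this mix gives (11/42)·5 + (31/42)·(-3) = -19/21.
Against Z this mix gives (11/42)·(-3) + (31/42)·3 = 10/7.
Player II will play Y, holding Player I to -19/21. Shifting weight toward the row that does better against Y would raise this floor (the equalizing mix achieves 3/7 against both Y and Z), so the proposed strategy is not optimal.

No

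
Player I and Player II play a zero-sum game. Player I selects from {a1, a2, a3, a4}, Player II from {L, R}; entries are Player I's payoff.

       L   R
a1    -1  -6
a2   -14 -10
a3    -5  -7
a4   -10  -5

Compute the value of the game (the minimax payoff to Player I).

Row minima: a1 → -6, a2 → -14, a3 → -7, a4 → -10; maximin = -6.
Column maxima: L → -1, R → -5; minimax = -5.
-6 ≠ -5, so there is no saddle point; optimal play is mixed.
a2 is strictly dominated by a1, so Player I never plays it.
a3 is strictly dominated by a1, so Player I never plays it.
On the remaining 2×2 (a1, a4 vs L, R):
Let Player I play a1 with probability p. Expected payoff against L: (-1)p + (-10)(1−p) = 9p − 10; against R: (-6)p + (-5)(1−p) = −p − 5.
Setting these equal: 9p − 10 = −p − 5 ⇒ 10p = 5 ⇒ p = 1/2, and the value is (9)·(1/2) − 10 = -11/2.
For Player II: with q = P(L), equating a1's and a4's payoffs gives 5q − 6 = −5q − 5 ⇒ q = 1/10.

-11/2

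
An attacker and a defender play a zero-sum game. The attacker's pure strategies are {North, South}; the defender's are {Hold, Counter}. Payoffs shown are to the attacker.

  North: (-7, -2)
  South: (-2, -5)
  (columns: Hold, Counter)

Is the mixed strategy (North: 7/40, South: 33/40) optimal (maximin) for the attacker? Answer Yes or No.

Against Hold this mix gives (7/40)·(-7) + (33/40)·(-2) = -23/8.
Against Counter this mix gives (7/40)·(-2) + (33/40)·(-5) = -179/40.
The defender will play Counter, holding the attacker to -179/40. Shifting weight toward the row that does better against Counter would raise this floor (the equalizing mix achieves -31/8 against both Counter and Hold), so the proposed strategy is not optimal.

No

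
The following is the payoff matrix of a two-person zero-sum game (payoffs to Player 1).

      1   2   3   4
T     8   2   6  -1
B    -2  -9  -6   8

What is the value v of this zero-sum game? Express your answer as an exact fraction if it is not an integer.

Row minima: T → -1, B → -9; maximin = -1.
Column maxima: 1 → 8, 2 → 2, 3 → 6, 4 → 8; minimax = 2.
-1 ≠ 2, so there is no saddle point; optimal play is mixed.
1 is strictly dominated by 2 (it gives Player 1 strictly more in every row), so Player 2 never plays it.
3 is strictly dominated by 2 (it gives Player 1 strictly more in every row), so Player 2 never plays it.
On the remaining 2×2 (T, B vs 2, 4):
Let Player 1 play T with probability p. Expected payoff against 2: 2p + (-9)(1−p) = 11p − 9; against 4: (-1)p + 8(1−p) = −9p + 8.
Setting these equal: 11p − 9 = −9p + 8 ⇒ 20p = 17 ⇒ p = 17/20, and the value is (11)·(17/20) − 9 = 7/20.
For Player 2: with q = P(2), equating T's and B's payoffs gives 3q − 1 = −17q + 8 ⇒ q = 9/20.

7/20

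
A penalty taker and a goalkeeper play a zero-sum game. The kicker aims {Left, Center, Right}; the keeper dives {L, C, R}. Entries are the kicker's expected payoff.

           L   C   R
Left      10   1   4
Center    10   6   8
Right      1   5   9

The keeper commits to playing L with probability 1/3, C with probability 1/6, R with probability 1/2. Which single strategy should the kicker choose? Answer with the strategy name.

Expected payoff of Left: (1/3)·10 + (1/6)·1 + (1/2)·4 = 11/2.
Expected payoff of Center: (1/3)·10 + (1/6)·6 + (1/2)·8 = 25/3.
Expected payoff of Right: (1/3)·1 + (1/6)·5 + (1/2)·9 = 17/3.
The largest is 25/3, so the kicker's best response is Center.

Center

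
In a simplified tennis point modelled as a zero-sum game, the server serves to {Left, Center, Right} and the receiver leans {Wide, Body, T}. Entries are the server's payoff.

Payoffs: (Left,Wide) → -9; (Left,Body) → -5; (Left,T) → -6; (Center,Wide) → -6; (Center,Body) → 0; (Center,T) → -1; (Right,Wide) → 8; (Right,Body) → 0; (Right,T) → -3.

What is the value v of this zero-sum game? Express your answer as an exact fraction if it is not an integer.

-13/8

Row minima: Left → -9, Center → -6, Right → -3; maximin = -3.
Column maxima: Wide → 8, Body → 0, T → -1; minimax = -1.
-3 ≠ -1, so there is no saddle point; optimal play is mixed.
Left is strictly dominated by Center, so the server never plays it.
Body is strictly dominated by T (it gives the server strictly more in every row), so the receiver never plays it.
On the remaining 2×2 (Center, Right vs Wide, T):
Let the server play Center with probability p. Expected payoff against Wide: (-6)p + 8(1−p) = −14p + 8; against T: (-1)p + (-3)(1−p) = 2p − 3.
Setting these equal: −14p + 8 = 2p − 3 ⇒ −16p = -11 ⇒ p = 11/16, and the value is (-14)·(11/16) + 8 = -13/8.
For the receiver: with q = P(Wide), equating Center's and Right's payoffs gives −5q − 1 = 11q − 3 ⇒ q = 1/8.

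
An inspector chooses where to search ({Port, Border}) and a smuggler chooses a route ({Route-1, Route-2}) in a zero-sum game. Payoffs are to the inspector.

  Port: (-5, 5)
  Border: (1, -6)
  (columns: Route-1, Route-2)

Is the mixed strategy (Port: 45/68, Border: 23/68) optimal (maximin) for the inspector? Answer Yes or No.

Against Route-1 this mix gives (45/68)·(-5) + (23/68)·1 = -101/34.
Against Route-2 this mix gives (45/68)·5 + (23/68)·(-6) = 87/68.
The smuggler will play Route-1, holding the inspector to -101/34. Shifting weight toward the row that does better against Route-1 would raise this floor (the equalizing mix achieves -25/17 against both Route-1 and Route-2), so the proposed strategy is not optimal.

No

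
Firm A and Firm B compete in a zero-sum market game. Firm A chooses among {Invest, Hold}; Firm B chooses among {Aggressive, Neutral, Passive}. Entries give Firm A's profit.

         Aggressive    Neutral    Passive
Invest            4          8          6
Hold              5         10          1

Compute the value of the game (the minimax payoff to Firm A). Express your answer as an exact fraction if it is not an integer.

13/3

Row minima: Invest → 4, Hold → 1; maximin = 4.
Column maxima: Aggressive → 5, Neutral → 10, Passive → 6; minimax = 5.
4 ≠ 5, so there is no saddle point; optimal play is mixed.
Neutral is strictly dominated by Aggressive (it gives Firm A strictly more in every row), so Firm B never plays it.
On the remaining 2×2 (Invest, Hold vs Aggressive, Passive):
Let Firm A play Invest with probability p. Expected payoff against Aggressive: 4p + 5(1−p) = −p + 5; against Passive: 6p + 1(1−p) = 5p + 1.
Setting these equal: −p + 5 = 5p + 1 ⇒ −6p = -4 ⇒ p = 2/3, and the value is (-1)·(2/3) + 5 = 13/3.
For Firm B: with q = P(Aggressive), equating Invest's and Hold's payoffs gives −2q + 6 = 4q + 1 ⇒ q = 5/6.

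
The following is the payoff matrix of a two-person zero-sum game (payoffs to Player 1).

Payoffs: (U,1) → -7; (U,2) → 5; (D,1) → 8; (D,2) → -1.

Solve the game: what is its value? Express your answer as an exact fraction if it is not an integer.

Row minima: U → -7, D → -1; maximin = -1.
Column maxima: 1 → 8, 2 → 5; minimax = 5.
-1 ≠ 5, so there is no saddle point; optimal play is mixed.
Let Player 1 play U with probability p. Expected payoff against 1: (-7)p + 8(1−p) = −15p + 8; against 2: 5p + (-1)(1−p) = 6p − 1.
Setting these equal: −15p + 8 = 6p − 1 ⇒ −21p = -9 ⇒ p = 3/7, and the value is (-15)·(3/7) + 8 = 11/7.
For Player 2: with q = P(1), equating U's and D's payoffs gives −12q + 5 = 9q − 1 ⇒ q = 2/7.

11/7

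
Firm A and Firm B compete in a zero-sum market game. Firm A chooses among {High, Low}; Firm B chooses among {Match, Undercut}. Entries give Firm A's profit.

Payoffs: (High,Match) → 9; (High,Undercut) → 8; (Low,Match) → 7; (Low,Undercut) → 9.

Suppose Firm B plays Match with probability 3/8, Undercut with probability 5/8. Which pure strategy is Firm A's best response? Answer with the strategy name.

High

Expected payoff of High: (3/8)·9 + (5/8)·8 = 67/8.
Expected payoff of Low: (3/8)·7 + (5/8)·9 = 33/4.
The largest is 67/8, so Firm A's best response is High.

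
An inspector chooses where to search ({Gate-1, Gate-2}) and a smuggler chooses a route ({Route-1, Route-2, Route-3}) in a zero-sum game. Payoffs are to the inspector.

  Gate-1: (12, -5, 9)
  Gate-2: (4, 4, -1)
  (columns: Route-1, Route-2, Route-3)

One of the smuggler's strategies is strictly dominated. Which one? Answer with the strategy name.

Route-3 holds the inspector's payoff strictly below Route-1 in every row: 9 < 12, -1 < 4.
So Route-1 is strictly dominated for the smuggler.

Route-1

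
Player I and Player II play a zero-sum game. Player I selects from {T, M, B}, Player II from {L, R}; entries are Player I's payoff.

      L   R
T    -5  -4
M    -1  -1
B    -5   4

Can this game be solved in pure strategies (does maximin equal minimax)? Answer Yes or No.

Yes

Row minima: T → -5, M → -1, B → -5; maximin = -1.
Column maxima: L → -1, R → 4; minimax = -1.
maximin = minimax = -1, so a saddle point exists.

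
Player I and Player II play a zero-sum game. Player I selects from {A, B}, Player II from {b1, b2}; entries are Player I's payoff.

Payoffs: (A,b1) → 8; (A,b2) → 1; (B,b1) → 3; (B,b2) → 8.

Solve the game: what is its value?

61/12

Row minima: A → 1, B → 3; maximin = 3.
Column maxima: b1 → 8, b2 → 8; minimax = 8.
3 ≠ 8, so there is no saddle point; optimal play is mixed.
Let Player I play A with probability p. Expected payoff against b1: 8p + 3(1−p) = 5p + 3; against b2: 1p + 8(1−p) = −7p + 8.
Setting these equal: 5p + 3 = −7p + 8 ⇒ 12p = 5 ⇒ p = 5/12, and the value is (5)·(5/12) + 3 = 61/12.
For Player II: with q = P(b1), equating A's and B's payoffs gives 7q + 1 = −5q + 8 ⇒ q = 7/12.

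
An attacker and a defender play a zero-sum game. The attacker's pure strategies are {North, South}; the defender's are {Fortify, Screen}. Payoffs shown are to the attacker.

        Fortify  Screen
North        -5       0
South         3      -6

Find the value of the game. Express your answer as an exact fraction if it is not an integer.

Row minima: North → -5, South → -6; maximin = -5.
Column maxima: Fortify → 3, Screen → 0; minimax = 0.
-5 ≠ 0, so there is no saddle point; optimal play is mixed.
Let the attacker play North with probability p. Expected payoff against Fortify: (-5)p + 3(1−p) = −8p + 3; against Screen: 0p + (-6)(1−p) = 6p − 6.
Setting these equal: −8p + 3 = 6p − 6 ⇒ −14p = -9 ⇒ p = 9/14, and the value is (-8)·(9/14) + 3 = -15/7.
For the defender: with q = P(Fortify), equating North's and South's payoffs gives −5q = 9q − 6 ⇒ q = 3/7.

-15/7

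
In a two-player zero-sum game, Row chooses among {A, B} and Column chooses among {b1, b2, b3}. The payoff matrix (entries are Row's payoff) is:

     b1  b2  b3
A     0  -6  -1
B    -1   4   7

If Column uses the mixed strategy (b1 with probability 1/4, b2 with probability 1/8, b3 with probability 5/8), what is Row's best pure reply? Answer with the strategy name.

Expected payoff of A: (1/4)·0 + (1/8)·(-6) + (5/8)·(-1) = -11/8.
Expected payoff of B: (1/4)·(-1) + (1/8)·4 + (5/8)·7 = 37/8.
The largest is 37/8, so Row's best response is B.

B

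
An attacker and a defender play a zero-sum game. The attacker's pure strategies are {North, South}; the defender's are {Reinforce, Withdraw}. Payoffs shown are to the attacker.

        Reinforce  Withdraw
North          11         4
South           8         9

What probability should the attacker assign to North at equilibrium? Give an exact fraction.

Row minima: North → 4, South → 8; maximin = 8.
Column maxima: Reinforce → 11, Withdraw → 9; minimax = 9.
8 ≠ 9, so there is no saddle point; optimal play is mixed.
Let the attacker play North with probability p. Expected payoff against Reinforce: 11p + 8(1−p) = 3p + 8; against Withdraw: 4p + 9(1−p) = −5p + 9.
Setting these equal: 3p + 8 = −5p + 9 ⇒ 8p = 1 ⇒ p = 1/8, and the value is (3)·(1/8) + 8 = 67/8.
For the defender: with q = P(Reinforce), equating North's and South's payoffs gives 7q + 4 = −q + 9 ⇒ q = 5/8.

1/8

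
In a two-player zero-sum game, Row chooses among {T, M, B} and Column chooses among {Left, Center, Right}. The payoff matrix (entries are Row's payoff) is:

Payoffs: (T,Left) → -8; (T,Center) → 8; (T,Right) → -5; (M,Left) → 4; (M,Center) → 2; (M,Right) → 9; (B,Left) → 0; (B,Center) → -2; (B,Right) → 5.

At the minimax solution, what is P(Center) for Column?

2/3

Row minima: T → -8, M → 2, B → -2; maximin = 2.
Column maxima: Left → 4, Center → 8, Right → 9; minimax = 4.
2 ≠ 4, so there is no saddle point; optimal play is mixed.
B is strictly dominated by M, so Row never plays it.
Right is strictly dominated by Left (it gives Row strictly more in every row), so Column never plays it.
On the remaining 2×2 (T, M vs Left, Center):
Let Row play T with probability p. Expected payoff against Left: (-8)p + 4(1−p) = −12p + 4; against Center: 8p + 2(1−p) = 6p + 2.
Setting these equal: −12p + 4 = 6p + 2 ⇒ −18p = -2 ⇒ p = 1/9, and the value is (-12)·(1/9) + 4 = 8/3.
For Column: with q = P(Left), equating T's and M's payoffs gives −16q + 8 = 2q + 2 ⇒ q = 1/3.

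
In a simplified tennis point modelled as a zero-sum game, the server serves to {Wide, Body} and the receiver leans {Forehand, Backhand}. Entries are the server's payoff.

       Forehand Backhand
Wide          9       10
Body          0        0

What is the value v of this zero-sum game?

9

Row minima: Wide → 9, Body → 0; maximin = 9.
Column maxima: Forehand → 9, Backhand → 10; minimax = 9.
Since maximin = minimax = 9, there is a saddle point and the value is 9.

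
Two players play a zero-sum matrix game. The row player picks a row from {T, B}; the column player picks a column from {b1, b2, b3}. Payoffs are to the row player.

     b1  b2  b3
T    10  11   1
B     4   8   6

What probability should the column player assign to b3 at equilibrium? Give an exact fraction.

Row minima: T → 1, B → 4; maximin = 4.
Column maxima: b1 → 10, b2 → 11, b3 → 6; minimax = 6.
4 ≠ 6, so there is no saddle point; optimal play is mixed.
b2 is strictly dominated by b1 (it gives the row player strictly more in every row), so the column player never plays it.
On the remaining 2×2 (T, B vs b1, b3):
Let the row player play T with probability p. Expected payoff against b1: 10p + 4(1−p) = 6p + 4; against b3: 1p + 6(1−p) = −5p + 6.
Setting these equal: 6p + 4 = −5p + 6 ⇒ 11p = 2 ⇒ p = 2/11, and the value is (6)·(2/11) + 4 = 56/11.
For the column player: with q = P(b1), equating T's and B's payoffs gives 9q + 1 = −2q + 6 ⇒ q = 5/11.

6/11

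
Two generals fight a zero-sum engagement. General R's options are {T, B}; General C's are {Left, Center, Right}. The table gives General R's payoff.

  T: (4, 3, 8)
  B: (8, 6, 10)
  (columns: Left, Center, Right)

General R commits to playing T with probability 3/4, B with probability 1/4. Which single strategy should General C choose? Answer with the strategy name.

Center

If General C plays Left, General R's expected payoff is (3/4)·4 + (1/4)·8 = 5.
If General C plays Center, General R's expected payoff is (3/4)·3 + (1/4)·6 = 15/4.
If General C plays Right, General R's expected payoff is (3/4)·8 + (1/4)·10 = 17/2.
General C minimizes General R's payoff; the smallest is 15/4, so the best response is Center.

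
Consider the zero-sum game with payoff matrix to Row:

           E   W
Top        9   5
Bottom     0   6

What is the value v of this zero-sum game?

27/5

Row minima: Top → 5, Bottom → 0; maximin = 5.
Column maxima: E → 9, W → 6; minimax = 6.
5 ≠ 6, so there is no saddle point; optimal play is mixed.
Let Row play Top with probability p. Expected payoff against E: 9p + 0(1−p) = 9p; against W: 5p + 6(1−p) = −p + 6.
Setting these equal: 9p = −p + 6 ⇒ 10p = 6 ⇒ p = 3/5, and the value is (9)·(3/5) = 27/5.
For Column: with q = P(E), equating Top's and Bottom's payoffs gives 4q + 5 = −6q + 6 ⇒ q = 1/10.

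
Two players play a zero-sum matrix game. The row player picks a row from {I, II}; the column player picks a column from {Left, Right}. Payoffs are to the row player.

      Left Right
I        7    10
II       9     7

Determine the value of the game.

41/5

Row minima: I → 7, II → 7; maximin = 7.
Column maxima: Left → 9, Right → 10; minimax = 9.
7 ≠ 9, so there is no saddle point; optimal play is mixed.
Let the row player play I with probability p. Expected payoff against Left: 7p + 9(1−p) = −2p + 9; against Right: 10p + 7(1−p) = 3p + 7.
Setting these equal: −2p + 9 = 3p + 7 ⇒ −5p = -2 ⇒ p = 2/5, and the value is (-2)·(2/5) + 9 = 41/5.
For the column player: with q = P(Left), equating I's and II's payoffs gives −3q + 10 = 2q + 7 ⇒ q = 3/5.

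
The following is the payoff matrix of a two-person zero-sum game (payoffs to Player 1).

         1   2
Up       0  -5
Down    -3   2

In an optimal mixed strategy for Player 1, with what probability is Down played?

Row minima: Up → -5, Down → -3; maximin = -3.
Column maxima: 1 → 0, 2 → 2; minimax = 0.
-3 ≠ 0, so there is no saddle point; optimal play is mixed.
Let Player 1 play Up with probability p. Expected payoff against 1: 0p + (-3)(1−p) = 3p − 3; against 2: (-5)p + 2(1−p) = −7p + 2.
Setting these equal: 3p − 3 = −7p + 2 ⇒ 10p = 5 ⇒ p = 1/2, and the value is (3)·(1/2) − 3 = -3/2.
For Player 2: with q = P(1), equating Up's and Down's payoffs gives 5q − 5 = −5q + 2 ⇒ q = 7/10.

1/2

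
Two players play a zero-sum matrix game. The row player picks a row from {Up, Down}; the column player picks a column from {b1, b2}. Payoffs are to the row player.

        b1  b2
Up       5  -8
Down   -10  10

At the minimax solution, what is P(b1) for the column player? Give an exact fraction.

6/11

Row minima: Up → -8, Down → -10; maximin = -8.
Column maxima: b1 → 5, b2 → 10; minimax = 5.
-8 ≠ 5, so there is no saddle point; optimal play is mixed.
Let the row player play Up with probability p. Expected payoff against b1: 5p + (-10)(1−p) = 15p − 10; against b2: (-8)p + 10(1−p) = −18p + 10.
Setting these equal: 15p − 10 = −18p + 10 ⇒ 33p = 20 ⇒ p = 20/33, and the value is (15)·(20/33) − 10 = -10/11.
For the column player: with q = P(b1), equating Up's and Down's payoffs gives 13q − 8 = −20q + 10 ⇒ q = 6/11.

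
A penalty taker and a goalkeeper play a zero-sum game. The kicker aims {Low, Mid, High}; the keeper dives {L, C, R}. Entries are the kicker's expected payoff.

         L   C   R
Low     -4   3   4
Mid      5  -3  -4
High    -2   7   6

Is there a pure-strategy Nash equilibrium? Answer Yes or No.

No

Row minima: Low → -4, Mid → -4, High → -2; maximin = -2.
Column maxima: L → 5, C → 7, R → 6; minimax = 5.
-2 ≠ 5, so no pure-strategy equilibrium exists.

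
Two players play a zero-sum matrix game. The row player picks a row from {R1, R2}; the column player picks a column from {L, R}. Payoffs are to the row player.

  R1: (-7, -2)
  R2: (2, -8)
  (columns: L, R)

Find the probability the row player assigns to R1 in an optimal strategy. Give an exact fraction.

Row minima: R1 → -7, R2 → -8; maximin = -7.
Column maxima: L → 2, R → -2; minimax = -2.
-7 ≠ -2, so there is no saddle point; optimal play is mixed.
Let the row player play R1 with probability p. Expected payoff against L: (-7)p + 2(1−p) = −9p + 2; against R: (-2)p + (-8)(1−p) = 6p − 8.
Setting these equal: −9p + 2 = 6p − 8 ⇒ −15p = -10 ⇒ p = 2/3, and the value is (-9)·(2/3) + 2 = -4.
For the column player: with q = P(L), equating R1's and R2's payoffs gives −5q − 2 = 10q − 8 ⇒ q = 2/5.

2/3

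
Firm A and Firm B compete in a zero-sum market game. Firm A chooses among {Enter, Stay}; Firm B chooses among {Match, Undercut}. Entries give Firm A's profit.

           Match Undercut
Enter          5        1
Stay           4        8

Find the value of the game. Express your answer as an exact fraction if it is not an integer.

9/2

Row minima: Enter → 1, Stay → 4; maximin = 4.
Column maxima: Match → 5, Undercut → 8; minimax = 5.
4 ≠ 5, so there is no saddle point; optimal play is mixed.
Let Firm A play Enter with probability p. Expected payoff against Match: 5p + 4(1−p) = p + 4; against Undercut: 1p + 8(1−p) = −7p + 8.
Setting these equal: p + 4 = −7p + 8 ⇒ 8p = 4 ⇒ p = 1/2, and the value is (1)·(1/2) + 4 = 9/2.
For Firm B: with q = P(Match), equating Enter's and Stay's payoffs gives 4q + 1 = −4q + 8 ⇒ q = 7/8.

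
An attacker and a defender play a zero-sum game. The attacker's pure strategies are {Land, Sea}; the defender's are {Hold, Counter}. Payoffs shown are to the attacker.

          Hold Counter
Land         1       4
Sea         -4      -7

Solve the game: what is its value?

1

Row minima: Land → 1, Sea → -7; maximin = 1.
Column maxima: Hold → 1, Counter → 4; minimax = 1.
Since maximin = minimax = 1, there is a saddle point and the value is 1.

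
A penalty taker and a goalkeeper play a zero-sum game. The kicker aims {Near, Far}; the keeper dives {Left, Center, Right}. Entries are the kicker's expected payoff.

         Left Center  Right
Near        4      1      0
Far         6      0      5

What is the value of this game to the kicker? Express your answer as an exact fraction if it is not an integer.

5/6

Row minima: Near → 0, Far → 0; maximin = 0.
Column maxima: Left → 6, Center → 1, Right → 5; minimax = 1.
0 ≠ 1, so there is no saddle point; optimal play is mixed.
Left is strictly dominated by Center (it gives the kicker strictly more in every row), so the keeper never plays it.
On the remaining 2×2 (Near, Far vs Center, Right):
Let the kicker play Near with probability p. Expected payoff against Center: 1p + 0(1−p) = p; against Right: 0p + 5(1−p) = −5p + 5.
Setting these equal: p = −5p + 5 ⇒ 6p = 5 ⇒ p = 5/6, and the value is (1)·(5/6) = 5/6.
For the keeper: with q = P(Center), equating Near's and Far's payoffs gives q = −5q + 5 ⇒ q = 5/6.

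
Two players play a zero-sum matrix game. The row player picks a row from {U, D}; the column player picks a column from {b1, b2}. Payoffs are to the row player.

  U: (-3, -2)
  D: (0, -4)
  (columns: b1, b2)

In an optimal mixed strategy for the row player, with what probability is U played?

Row minima: U → -3, D → -4; maximin = -3.
Column maxima: b1 → 0, b2 → -2; minimax = -2.
-3 ≠ -2, so there is no saddle point; optimal play is mixed.
Let the row player play U with probability p. Expected payoff against b1: (-3)p + 0(1−p) = −3p; against b2: (-2)p + (-4)(1−p) = 2p − 4.
Setting these equal: −3p = 2p − 4 ⇒ −5p = -4 ⇒ p = 4/5, and the value is (-3)·(4/5) = -12/5.
For the column player: with q = P(b1), equating U's and D's payoffs gives −q − 2 = 4q − 4 ⇒ q = 2/5.

4/5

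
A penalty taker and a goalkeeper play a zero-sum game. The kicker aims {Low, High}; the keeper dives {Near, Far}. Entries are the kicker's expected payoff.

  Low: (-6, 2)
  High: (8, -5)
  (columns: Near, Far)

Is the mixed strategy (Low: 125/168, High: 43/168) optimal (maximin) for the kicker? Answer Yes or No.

Against Near this mix gives (125/168)·(-6) + (43/168)·8 = -29/12.
Against Far this mix gives (125/168)·2 + (43/168)·(-5) = 5/24.
The keeper will play Near, holding the kicker to -29/12. Shifting weight toward the row that does better against Near would raise this floor (the equalizing mix achieves -2/3 against both Near and Far), so the proposed strategy is not optimal.

No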